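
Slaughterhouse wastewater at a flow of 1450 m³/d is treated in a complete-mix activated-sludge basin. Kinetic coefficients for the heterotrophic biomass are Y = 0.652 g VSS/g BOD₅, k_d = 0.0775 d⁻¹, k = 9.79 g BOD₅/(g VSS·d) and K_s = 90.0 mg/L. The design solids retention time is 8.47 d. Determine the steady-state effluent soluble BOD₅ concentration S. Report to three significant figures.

For a completely mixed reactor with recycle the Lawrence–McCarty relation gives S = K_s·(1 + k_d·θ_c) / [θ_c·(Y·k − k_d) − 1] = 90.0 × (1 + 0.0775 × 8.47) / [8.47 × (0.652 × 9.79 − 0.0775) − 1] = 149.1 / 52.41 = 2.845 mg/L.

S ≈ 2.84 mg/L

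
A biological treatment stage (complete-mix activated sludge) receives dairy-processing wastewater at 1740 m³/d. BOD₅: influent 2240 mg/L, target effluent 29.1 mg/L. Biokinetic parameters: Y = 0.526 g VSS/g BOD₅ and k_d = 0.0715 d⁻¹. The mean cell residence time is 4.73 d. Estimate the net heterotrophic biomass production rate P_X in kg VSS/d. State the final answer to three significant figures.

P_X ≈ 1510 kg VSS/d

Y_obs = Y / (1 + k_d θ_c) = 0.526 / (1 + 0.0715 × 4.73) = 0.526 / 1.338 = 0.3931.
ΔS = 2240 − 29.1 = 2211 mg/L, so the substrate removal rate is 1740 × 2211/1000 = 3847 kg BOD₅/d.
Biomass produced: P_X = Y_obs·Q·ΔS = 0.3931 × 3847 ≈ 1512 kg VSS/d.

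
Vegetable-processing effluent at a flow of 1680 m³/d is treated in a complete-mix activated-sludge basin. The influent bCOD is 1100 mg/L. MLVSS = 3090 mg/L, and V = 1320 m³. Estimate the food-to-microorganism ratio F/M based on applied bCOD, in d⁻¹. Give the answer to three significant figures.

F/M ≈ 0.453 d⁻¹

Food-to-microorganism ratio F/M = Q S₀ / (V X) = 1680 × 1100 / (1320 × 3090) = 0.4531 d⁻¹.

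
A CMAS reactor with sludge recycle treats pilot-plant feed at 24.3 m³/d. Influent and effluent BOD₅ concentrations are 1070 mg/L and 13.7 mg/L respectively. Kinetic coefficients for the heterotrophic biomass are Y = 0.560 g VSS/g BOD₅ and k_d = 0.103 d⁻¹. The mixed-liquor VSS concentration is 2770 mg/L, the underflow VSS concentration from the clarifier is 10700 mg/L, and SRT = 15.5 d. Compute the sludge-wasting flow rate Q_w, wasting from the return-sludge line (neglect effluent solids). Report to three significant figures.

From the SRT design equation V = Y Q (S₀−S) θ_c / [X (1 + k_d θ_c)] = 0.560 × 24.3 × (1070 − 13.7) × 15.5 / [2770 × (1 + 0.103 × 15.5)] = 2.23×10^5 / 7192 = 30.98 m³.
Q_w = (V·X)/(θ_c X_r) = 30.98 × 2770 / (15.5 × 10700) = 0.5174 m³/d.

Q_w ≈ 0.517 m³/d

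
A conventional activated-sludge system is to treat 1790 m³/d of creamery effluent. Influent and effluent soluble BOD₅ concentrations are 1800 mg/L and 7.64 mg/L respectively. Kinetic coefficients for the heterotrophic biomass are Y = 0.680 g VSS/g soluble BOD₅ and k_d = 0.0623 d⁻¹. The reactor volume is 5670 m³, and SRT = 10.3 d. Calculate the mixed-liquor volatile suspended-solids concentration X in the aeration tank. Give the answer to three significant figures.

X ≈ 2410 mg/L

Solving the biomass balance for X: X = Y Q (S₀−S) θ_c / [V (1+k_d θ_c)] = 0.680 × 1790 × (1800 − 7.64) × 10.3 / [5670 × (1 + 0.0623 × 10.3)] = 2414 mg/L.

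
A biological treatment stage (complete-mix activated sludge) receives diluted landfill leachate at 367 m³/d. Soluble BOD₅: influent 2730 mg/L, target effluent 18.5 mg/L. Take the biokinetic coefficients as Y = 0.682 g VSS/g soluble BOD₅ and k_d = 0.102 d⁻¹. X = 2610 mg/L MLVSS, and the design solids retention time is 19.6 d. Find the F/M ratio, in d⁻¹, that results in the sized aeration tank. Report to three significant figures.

Rearranging the biomass balance for a CMAS with decay, V = Y·Q·ΔS·θ_c / [X·(1+k_d θ_c)] = 0.682 × 367 × (2730 − 18.5) × 19.6 / [2610 × (1 + 0.102 × 19.6)] = 1.33×10^7 / 7828 = 1699 m³.
F/M = applied load / biomass = Q·S₀/(V·X) = 367 × 2730 / (1699 × 2610) = 0.2259 d⁻¹.

F/M ≈ 0.226 d⁻¹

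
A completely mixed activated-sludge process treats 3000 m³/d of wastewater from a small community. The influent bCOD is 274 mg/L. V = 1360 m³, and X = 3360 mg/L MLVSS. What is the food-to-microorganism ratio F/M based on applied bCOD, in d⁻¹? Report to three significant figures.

F/M ≈ 0.180 d⁻¹

Food-to-microorganism ratio F/M = Q S₀ / (V X) = 3000 × 274 / (1360 × 3360) = 0.1799 d⁻¹.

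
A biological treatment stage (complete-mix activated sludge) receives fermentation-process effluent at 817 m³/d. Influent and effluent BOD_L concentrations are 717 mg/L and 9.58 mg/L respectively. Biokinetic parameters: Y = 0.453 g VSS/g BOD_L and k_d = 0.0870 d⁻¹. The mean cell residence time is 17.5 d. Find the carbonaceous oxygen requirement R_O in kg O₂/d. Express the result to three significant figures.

Observed yield with endogenous decay: Y_obs = Y / (1 + k_d·θ_c) = 0.453 / (1 + 0.0870 × 17.5) = 0.453 / 2.522 = 0.1796 g VSS/g BOD_L.
Mass of BOD_L removed per day: Q(S₀ − S) = 817 × 707.4 g/m³ = 578.0 kg/d.
Net sludge production P_X = 0.1796 × 578.0 = 103.8 kg VSS/d.
R_O = Q·(S₀ − S) − 1.42·P_X = 578.0 − 1.42 × 103.8 = 430.6 kg O₂/d.

R_O ≈ 431 kg O₂/d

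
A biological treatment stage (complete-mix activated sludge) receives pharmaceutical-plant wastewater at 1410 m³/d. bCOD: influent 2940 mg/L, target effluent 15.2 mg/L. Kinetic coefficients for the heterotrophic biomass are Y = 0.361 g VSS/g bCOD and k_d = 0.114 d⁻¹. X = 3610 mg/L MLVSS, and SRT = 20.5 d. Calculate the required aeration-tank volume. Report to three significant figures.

Steady-state biomass mass balance: V·X·(1 + k_d·θ_c) = Y·Q·(S₀ − S)·θ_c, so V = 0.361 × 1410 × (2940 − 15.2) × 20.5 / [3610 × (1 + 0.114 × 20.5)] = 3.05×10^7 / 12047 = 2533 m³.

V ≈ 2530 m³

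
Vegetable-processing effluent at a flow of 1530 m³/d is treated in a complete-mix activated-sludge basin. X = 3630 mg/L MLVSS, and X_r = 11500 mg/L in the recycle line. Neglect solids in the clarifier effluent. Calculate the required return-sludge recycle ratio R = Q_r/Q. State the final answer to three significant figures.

Mass balance around the secondary clarifier (neglecting effluent solids): R = X / (X_r − X) = 3630 / (11500 − 3630) = 0.4612.

R ≈ 0.461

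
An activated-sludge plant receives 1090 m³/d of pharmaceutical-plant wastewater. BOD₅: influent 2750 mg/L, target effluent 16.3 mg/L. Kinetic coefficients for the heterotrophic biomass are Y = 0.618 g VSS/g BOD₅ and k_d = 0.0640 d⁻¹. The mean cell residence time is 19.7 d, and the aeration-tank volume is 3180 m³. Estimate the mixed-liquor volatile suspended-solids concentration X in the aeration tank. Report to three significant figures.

X ≈ 5050 mg/L

Solving the biomass balance for X: X = Y Q (S₀−S) θ_c / [V (1+k_d θ_c)] = 0.618 × 1090 × (2750 − 16.3) × 19.7 / [3180 × (1 + 0.0640 × 19.7)] = 5046 mg/L.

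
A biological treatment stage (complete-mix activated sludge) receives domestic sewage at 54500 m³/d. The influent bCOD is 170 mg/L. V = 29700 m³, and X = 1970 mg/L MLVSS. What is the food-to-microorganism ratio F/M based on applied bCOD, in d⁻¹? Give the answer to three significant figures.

Food-to-microorganism ratio F/M = Q S₀ / (V X) = 54500 × 170 / (29700 × 1970) = 0.1584 d⁻¹.

F/M ≈ 0.158 d⁻¹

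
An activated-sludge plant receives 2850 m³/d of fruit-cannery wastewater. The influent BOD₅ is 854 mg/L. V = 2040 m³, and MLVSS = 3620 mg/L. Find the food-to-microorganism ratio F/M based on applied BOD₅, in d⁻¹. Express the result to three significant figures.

Food-to-microorganism ratio F/M = Q S₀ / (V X) = 2850 × 854 / (2040 × 3620) = 0.3296 d⁻¹.

F/M ≈ 0.330 d⁻¹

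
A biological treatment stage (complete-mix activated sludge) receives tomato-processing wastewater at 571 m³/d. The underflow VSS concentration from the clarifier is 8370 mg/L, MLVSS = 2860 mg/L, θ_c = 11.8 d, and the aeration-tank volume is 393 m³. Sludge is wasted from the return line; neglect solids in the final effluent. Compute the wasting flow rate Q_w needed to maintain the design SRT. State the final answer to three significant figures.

θ_c = V·X/(Q_w·X_r) when wasting from the recycle, so Q_w = V·X/(θ_c·X_r) = 393.0 × 2860 / (11.8 × 8370) = 11.38 m³/d.

Q_w ≈ 11.4 m³/d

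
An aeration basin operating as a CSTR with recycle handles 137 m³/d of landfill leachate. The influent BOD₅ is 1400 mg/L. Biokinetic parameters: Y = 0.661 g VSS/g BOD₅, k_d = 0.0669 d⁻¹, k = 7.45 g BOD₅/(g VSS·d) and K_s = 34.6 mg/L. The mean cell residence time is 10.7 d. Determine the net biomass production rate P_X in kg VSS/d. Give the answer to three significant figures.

P_X ≈ 73.8 kg VSS/d

From the Monod/SRT balance for a CMAS, S = K_s·(1+k_d θ_c)/[θ_c·(Y k − k_d) − 1] = 34.6 × (1 + 0.0669 × 10.7) / [10.7 × (0.661 × 7.45 − 0.0669) − 1] = 59.37 / 50.98 = 1.165 mg/L.
Y_obs = Y / (1 + k_d θ_c) = 0.661 / (1 + 0.0669 × 10.7) = 0.661 / 1.716 = 0.3852.
ΔS = 1400 − 1.16 = 1399 mg/L, so the substrate removal rate is 137 × 1399/1000 = 191.6 kg BOD₅/d.
P_X = Y_obs · Q(S₀ − S) = 0.3852 × 191.6 = 73.83 kg VSS/d.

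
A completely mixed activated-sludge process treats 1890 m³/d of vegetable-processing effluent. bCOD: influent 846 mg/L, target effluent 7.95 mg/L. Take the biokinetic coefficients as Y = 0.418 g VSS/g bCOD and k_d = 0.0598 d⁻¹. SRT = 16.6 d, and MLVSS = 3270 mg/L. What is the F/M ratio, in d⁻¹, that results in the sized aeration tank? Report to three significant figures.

Rearranging the biomass balance for a CMAS with decay, V = Y·Q·ΔS·θ_c / [X·(1+k_d θ_c)] = 0.418 × 1890 × (846 − 7.95) × 16.6 / [3270 × (1 + 0.0598 × 16.6)] = 1.1×10^7 / 6516 = 1687 m³.
F/M = Q·S₀ / (V·X) = 1890 × 846 / (1687 × 3270) = 0.2899 g bCOD·(g VSS·d)⁻¹.

F/M ≈ 0.290 d⁻¹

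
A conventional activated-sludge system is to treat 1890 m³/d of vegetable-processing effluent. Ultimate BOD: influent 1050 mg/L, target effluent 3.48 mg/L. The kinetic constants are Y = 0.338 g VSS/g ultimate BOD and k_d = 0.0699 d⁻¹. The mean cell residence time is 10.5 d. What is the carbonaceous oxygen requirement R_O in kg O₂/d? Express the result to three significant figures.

R_O ≈ 1430 kg O₂/d

Correct the yield for decay: Y_obs = Y/(1 + k_d θ_c) = 0.338 / (1 + 0.0699 × 10.5) = 0.338 / 1.734 = 0.1949.
Q·(S₀ − S) = 1890 × (1050 − 3.48) × 10⁻³ = 1978 kg/d removed.
P_X = Y_obs·Q·(S₀ − S) = 0.1949 × 1978 = 385.6 kg VSS/d.
R_O = Q·(S₀ − S) − 1.42·P_X = 1978 − 1.42 × 385.6 = 1430 kg O₂/d.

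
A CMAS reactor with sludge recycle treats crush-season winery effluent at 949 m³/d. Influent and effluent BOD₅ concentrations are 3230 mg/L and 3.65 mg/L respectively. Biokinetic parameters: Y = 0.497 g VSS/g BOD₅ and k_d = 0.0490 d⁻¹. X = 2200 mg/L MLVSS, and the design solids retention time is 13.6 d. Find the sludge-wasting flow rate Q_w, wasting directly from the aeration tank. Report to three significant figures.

Steady-state biomass mass balance: V·X·(1 + k_d·θ_c) = Y·Q·(S₀ − S)·θ_c, so V = 0.497 × 949 × (3230 − 3.65) × 13.6 / [2200 × (1 + 0.0490 × 13.6)] = 2.07×10^7 / 3666 = 5645 m³.
Wasting from the aeration tank: Q_w = V / θ_c = 5645 / 13.6 = 415.1 m³/d.

Q_w ≈ 415 m³/d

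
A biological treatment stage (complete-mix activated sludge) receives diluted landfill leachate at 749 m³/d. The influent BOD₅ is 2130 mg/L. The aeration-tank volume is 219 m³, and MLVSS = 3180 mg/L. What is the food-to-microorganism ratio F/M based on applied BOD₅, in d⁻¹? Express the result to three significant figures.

F/M ≈ 2.29 d⁻¹

F/M = Q·S₀ / (V·X) = 749 × 2130 / (219.0 × 3180) = 2.291 g BOD₅·(g VSS·d)⁻¹.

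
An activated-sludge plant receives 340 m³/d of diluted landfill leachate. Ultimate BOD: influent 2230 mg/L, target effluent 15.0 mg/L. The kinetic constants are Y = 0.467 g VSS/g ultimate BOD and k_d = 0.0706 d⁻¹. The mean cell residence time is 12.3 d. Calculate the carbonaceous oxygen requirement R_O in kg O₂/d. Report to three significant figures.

R_O ≈ 486 kg O₂/d

The observed yield is Y_obs = Y/(1 + k_d·θ_c) = 0.467 / (1 + 0.0706 × 12.3) = 0.467 / 1.868 = 0.2499 g VSS per g ultimate BOD removed.
ΔS = 2230 − 15.0 = 2215 mg/L, so the substrate removal rate is 340 × 2215/1000 = 753.1 kg ultimate BOD/d.
P_X = Y_obs·Q·(S₀ − S) = 0.2499 × 753.1 = 188.2 kg VSS/d.
R_O = Q·ΔS − 1.42 P_X = 753.1 − 267.3 = 485.8 kg O₂/d.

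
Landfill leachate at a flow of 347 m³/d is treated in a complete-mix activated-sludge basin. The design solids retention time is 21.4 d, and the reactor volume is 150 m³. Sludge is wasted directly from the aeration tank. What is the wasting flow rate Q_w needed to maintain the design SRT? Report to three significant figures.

With mixed-liquor wasting, θ_c = V/Q_w, so Q_w = V/θ_c = 150.0/21.4 = 7.009 m³/d.

Q_w ≈ 7.01 m³/d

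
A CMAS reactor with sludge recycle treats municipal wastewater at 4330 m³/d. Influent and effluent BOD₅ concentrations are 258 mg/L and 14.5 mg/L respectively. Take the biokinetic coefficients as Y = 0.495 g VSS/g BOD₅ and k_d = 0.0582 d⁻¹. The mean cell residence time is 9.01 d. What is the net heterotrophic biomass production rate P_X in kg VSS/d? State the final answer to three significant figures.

P_X ≈ 342 kg VSS/d

Correct the yield for decay: Y_obs = Y/(1 + k_d θ_c) = 0.495 / (1 + 0.0582 × 9.01) = 0.495 / 1.524 = 0.3247.
Q·(S₀ − S) = 4330 × (258 − 14.5) × 10⁻³ = 1054 kg/d removed.
So the net sludge growth is P_X = 0.3247 × 1054 = 342.4 kg VSS/d.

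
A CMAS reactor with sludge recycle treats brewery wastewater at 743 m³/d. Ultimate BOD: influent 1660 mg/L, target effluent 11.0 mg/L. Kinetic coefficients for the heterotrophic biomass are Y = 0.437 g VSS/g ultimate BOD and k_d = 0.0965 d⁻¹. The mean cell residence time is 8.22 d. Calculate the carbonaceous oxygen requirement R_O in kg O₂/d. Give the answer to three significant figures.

The observed yield is Y_obs = Y/(1 + k_d·θ_c) = 0.437 / (1 + 0.0965 × 8.22) = 0.437 / 1.793 = 0.2437 g VSS per g ultimate BOD removed.
ΔS = 1660 − 11.0 = 1649 mg/L, so the substrate removal rate is 743 × 1649/1000 = 1225 kg ultimate BOD/d.
Net sludge production P_X = 0.2437 × 1225 = 298.6 kg VSS/d.
R_O = Q·(S₀ − S) − 1.42·P_X = 1225 − 1.42 × 298.6 = 801.2 kg O₂/d.

R_O ≈ 801 kg O₂/d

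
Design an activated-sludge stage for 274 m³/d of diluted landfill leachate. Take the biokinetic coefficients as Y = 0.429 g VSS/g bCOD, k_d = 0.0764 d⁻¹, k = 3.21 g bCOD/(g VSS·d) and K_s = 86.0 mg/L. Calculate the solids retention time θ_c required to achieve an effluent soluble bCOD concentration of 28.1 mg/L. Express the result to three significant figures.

θ_c ≈ 3.81 d

Specific growth rate at S = 28.1 mg/L: μ = YkS/(K_s+S) = 0.429·3.21·28.1/(86.0+28.1) = 0.3391 d⁻¹.
θ_c = 1/(μ − k_d) = 1/(0.3391 − 0.0764) = 1/0.2627 = 3.806 d.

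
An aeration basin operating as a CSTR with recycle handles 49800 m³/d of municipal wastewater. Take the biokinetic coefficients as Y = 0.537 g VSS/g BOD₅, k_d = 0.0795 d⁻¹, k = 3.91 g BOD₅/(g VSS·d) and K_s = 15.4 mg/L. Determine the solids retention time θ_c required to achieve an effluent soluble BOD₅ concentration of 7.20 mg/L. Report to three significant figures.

θ_c ≈ 1.70 d

From 1/θ_c = Y·k·S/(K_s + S) − k_d: Y·k·S/(K_s+S) = 0.537 × 3.91 × 7.20 / (15.4 + 7.20) = 0.6689 d⁻¹.
1/θ_c = 0.6689 − 0.0795 = 0.5894 d⁻¹, so θ_c = 1.697 d.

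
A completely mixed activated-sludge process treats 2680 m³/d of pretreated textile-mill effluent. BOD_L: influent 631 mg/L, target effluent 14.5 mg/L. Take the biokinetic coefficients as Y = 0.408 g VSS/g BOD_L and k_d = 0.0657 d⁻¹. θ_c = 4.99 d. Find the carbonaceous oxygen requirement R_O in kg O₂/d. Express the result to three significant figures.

Observed yield with endogenous decay: Y_obs = Y / (1 + k_d·θ_c) = 0.408 / (1 + 0.0657 × 4.99) = 0.408 / 1.328 = 0.3073 g VSS/g BOD_L.
Mass of BOD_L removed per day: Q(S₀ − S) = 2680 × 616.5 g/m³ = 1652 kg/d.
P_X = Y_obs·Q·(S₀ − S) = 0.3073 × 1652 = 507.7 kg VSS/d.
R_O = Q·(S₀ − S) − 1.42·P_X = 1652 − 1.42 × 507.7 = 931.3 kg O₂/d.

R_O ≈ 931 kg O₂/d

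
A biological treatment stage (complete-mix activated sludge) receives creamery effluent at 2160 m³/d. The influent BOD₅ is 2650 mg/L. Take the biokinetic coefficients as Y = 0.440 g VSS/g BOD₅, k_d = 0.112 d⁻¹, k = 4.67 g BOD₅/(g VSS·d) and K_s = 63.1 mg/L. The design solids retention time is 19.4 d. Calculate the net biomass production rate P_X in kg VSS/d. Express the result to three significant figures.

From the Monod/SRT balance for a CMAS, S = K_s·(1+k_d θ_c)/[θ_c·(Y k − k_d) − 1] = 63.1 × (1 + 0.112 × 19.4) / [19.4 × (0.440 × 4.67 − 0.112) − 1] = 200.2 / 36.69 = 5.457 mg/L.
Y_obs = Y / (1 + k_d θ_c) = 0.440 / (1 + 0.112 × 19.4) = 0.440 / 3.173 = 0.1387.
ΔS = 2650 − 5.46 = 2645 mg/L, so the substrate removal rate is 2160 × 2645/1000 = 5712 kg BOD₅/d.
Biomass produced: P_X = Y_obs·Q·ΔS = 0.1387 × 5712 ≈ 792.2 kg VSS/d.

P_X ≈ 792 kg VSS/d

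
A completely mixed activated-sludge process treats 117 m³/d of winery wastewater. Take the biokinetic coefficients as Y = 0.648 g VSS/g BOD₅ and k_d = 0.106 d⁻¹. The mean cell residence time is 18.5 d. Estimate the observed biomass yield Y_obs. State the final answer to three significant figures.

Observed yield with endogenous decay: Y_obs = Y / (1 + k_d·θ_c) = 0.648 / (1 + 0.106 × 18.5) = 0.648 / 2.961 = 0.2188 g VSS/g BOD₅.

Y_obs ≈ 0.219 g VSS/g BOD₅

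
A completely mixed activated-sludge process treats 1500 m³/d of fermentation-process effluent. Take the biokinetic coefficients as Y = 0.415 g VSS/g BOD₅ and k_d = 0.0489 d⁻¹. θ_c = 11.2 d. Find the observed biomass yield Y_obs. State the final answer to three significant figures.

Y_obs ≈ 0.268 g VSS/g BOD₅

Observed yield with endogenous decay: Y_obs = Y / (1 + k_d·θ_c) = 0.415 / (1 + 0.0489 × 11.2) = 0.415 / 1.548 = 0.2681 g VSS/g BOD₅.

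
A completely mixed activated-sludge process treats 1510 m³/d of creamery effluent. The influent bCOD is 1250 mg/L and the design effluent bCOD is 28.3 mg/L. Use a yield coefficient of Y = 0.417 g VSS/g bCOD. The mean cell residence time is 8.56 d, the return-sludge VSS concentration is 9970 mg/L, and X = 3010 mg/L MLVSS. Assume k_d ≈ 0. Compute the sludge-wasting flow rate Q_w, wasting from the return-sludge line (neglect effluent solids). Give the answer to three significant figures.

V·X = Y·Q·ΔS·θ_c gives V = 0.417 × 1510 × (1250 − 28.3) × 8.56 / 3010 = 2188 m³.
Wasting from the return line (neglecting effluent solids): Q_w = V·X / (θ_c·X_r) = 2188 × 3010 / (8.56 × 9970) = 77.16 m³/d.

Q_w ≈ 77.2 m³/d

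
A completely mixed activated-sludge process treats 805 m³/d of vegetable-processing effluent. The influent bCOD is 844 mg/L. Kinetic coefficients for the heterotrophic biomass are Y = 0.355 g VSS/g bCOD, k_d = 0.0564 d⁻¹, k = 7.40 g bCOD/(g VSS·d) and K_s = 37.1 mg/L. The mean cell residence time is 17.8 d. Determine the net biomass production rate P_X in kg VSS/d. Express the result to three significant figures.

P_X ≈ 120 kg VSS/d

Effluent substrate depends only on kinetics and SRT: S = K_s(1 + k_d θ_c) / [θ_c(Yk − k_d) − 1] = 37.1 × (1 + 0.0564 × 17.8) / [17.8 × (0.355 × 7.40 − 0.0564) − 1] = 74.35 / 44.76 = 1.661 mg/L.
Observed yield with endogenous decay: Y_obs = Y / (1 + k_d·θ_c) = 0.355 / (1 + 0.0564 × 17.8) = 0.355 / 2.004 = 0.1772 g VSS/g bCOD.
ΔS = 844 − 1.66 = 842.3 mg/L, so the substrate removal rate is 805 × 842.3/1000 = 678.1 kg bCOD/d.
So the net sludge growth is P_X = 0.1772 × 678.1 = 120.1 kg VSS/d.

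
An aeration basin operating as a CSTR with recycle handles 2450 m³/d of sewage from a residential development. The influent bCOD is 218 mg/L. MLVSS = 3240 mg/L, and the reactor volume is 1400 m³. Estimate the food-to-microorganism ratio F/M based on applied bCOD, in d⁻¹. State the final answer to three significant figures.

F/M = applied load / biomass = Q·S₀/(V·X) = 2450 × 218 / (1400 × 3240) = 0.1177 d⁻¹.

F/M ≈ 0.118 d⁻¹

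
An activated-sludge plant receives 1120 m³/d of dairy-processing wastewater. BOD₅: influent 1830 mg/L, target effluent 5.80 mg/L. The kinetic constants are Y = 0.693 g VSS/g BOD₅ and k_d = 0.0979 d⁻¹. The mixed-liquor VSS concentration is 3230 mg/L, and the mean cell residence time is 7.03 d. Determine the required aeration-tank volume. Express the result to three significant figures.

From the SRT design equation V = Y Q (S₀−S) θ_c / [X (1 + k_d θ_c)] = 0.693 × 1120 × (1830 − 5.80) × 7.03 / [3230 × (1 + 0.0979 × 7.03)] = 9.95×10^6 / 5453 = 1825 m³.

V ≈ 1830 m³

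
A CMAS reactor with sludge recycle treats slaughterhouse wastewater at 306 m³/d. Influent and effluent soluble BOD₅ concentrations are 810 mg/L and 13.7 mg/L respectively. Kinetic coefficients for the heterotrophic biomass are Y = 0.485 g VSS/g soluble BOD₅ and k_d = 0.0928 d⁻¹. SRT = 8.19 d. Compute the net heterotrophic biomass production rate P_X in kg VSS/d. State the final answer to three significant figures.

P_X ≈ 67.1 kg VSS/d

Y_obs = Y / (1 + k_d θ_c) = 0.485 / (1 + 0.0928 × 8.19) = 0.485 / 1.760 = 0.2756.
Substrate removed = Q·(S₀ − S) = 306 m³/d × (810 − 13.7) g/m³ = 2.44×10^5 g/d = 243.7 kg/d.
Net biomass production P_X = Y_obs × Q·(S₀ − S) = 0.2756 × 243.7 = 67.15 kg VSS/d.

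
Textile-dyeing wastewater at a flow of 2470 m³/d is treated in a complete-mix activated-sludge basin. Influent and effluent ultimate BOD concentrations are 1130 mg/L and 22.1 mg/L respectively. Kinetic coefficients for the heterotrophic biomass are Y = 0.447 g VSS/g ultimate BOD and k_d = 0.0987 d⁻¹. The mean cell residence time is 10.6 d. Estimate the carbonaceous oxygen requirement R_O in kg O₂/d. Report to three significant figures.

R_O ≈ 1890 kg O₂/d

Correct the yield for decay: Y_obs = Y/(1 + k_d θ_c) = 0.447 / (1 + 0.0987 × 10.6) = 0.447 / 2.046 = 0.2185.
Q·(S₀ − S) = 2470 × (1130 − 22.1) × 10⁻³ = 2737 kg/d removed.
Biomass synthesised: P_X = Y_obs × 2737 = 597.8 kg VSS/d.
R_O = Q·ΔS − 1.42 P_X = 2737 − 848.9 = 1888 kg O₂/d.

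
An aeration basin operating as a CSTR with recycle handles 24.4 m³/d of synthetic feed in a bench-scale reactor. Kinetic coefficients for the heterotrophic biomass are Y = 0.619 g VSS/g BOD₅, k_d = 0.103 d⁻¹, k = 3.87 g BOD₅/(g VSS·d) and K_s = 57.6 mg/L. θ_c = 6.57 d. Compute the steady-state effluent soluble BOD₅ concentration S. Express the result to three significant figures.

Effluent substrate depends only on kinetics and SRT: S = K_s(1 + k_d θ_c) / [θ_c(Yk − k_d) − 1] = 57.6 × (1 + 0.103 × 6.57) / [6.57 × (0.619 × 3.87 − 0.103) − 1] = 96.58 / 14.06 = 6.868 mg/L.

S ≈ 6.87 mg/L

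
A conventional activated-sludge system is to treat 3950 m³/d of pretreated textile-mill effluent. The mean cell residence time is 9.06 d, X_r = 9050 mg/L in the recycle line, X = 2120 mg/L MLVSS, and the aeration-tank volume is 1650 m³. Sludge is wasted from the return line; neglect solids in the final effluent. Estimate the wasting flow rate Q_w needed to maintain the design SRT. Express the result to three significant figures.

Q_w ≈ 42.7 m³/d

θ_c = V·X/(Q_w·X_r) when wasting from the recycle, so Q_w = V·X/(θ_c·X_r) = 1650 × 2120 / (9.06 × 9050) = 42.66 m³/d.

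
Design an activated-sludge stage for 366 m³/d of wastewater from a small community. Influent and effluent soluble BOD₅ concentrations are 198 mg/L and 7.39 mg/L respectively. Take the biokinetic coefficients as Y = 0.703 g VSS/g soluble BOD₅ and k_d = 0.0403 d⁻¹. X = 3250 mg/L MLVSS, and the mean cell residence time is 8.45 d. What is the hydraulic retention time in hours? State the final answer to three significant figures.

Steady-state biomass mass balance: V·X·(1 + k_d·θ_c) = Y·Q·(S₀ − S)·θ_c, so V = 0.703 × 366 × (198 − 7.39) × 8.45 / [3250 × (1 + 0.0403 × 8.45)] = 4.14×10^5 / 4357 = 95.12 m³.
τ = V/Q = 95.12/366 = 0.2599 d, or 6.237 h.

τ ≈ 6.24 h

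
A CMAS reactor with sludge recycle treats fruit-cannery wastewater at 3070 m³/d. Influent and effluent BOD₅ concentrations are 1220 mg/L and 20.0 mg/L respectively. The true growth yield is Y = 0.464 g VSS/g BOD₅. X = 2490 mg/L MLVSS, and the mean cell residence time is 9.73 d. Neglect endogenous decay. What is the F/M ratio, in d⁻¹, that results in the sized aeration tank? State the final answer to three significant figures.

Biomass mass balance (decay neglected): V·X = Y·Q·(S₀ − S)·θ_c, so V = 0.464 × 3070 × (1220 − 20.0) × 9.73 / 2490 = 6680 m³.
F/M = applied load / biomass = Q·S₀/(V·X) = 3070 × 1220 / (6680 × 2490) = 0.2252 d⁻¹.

F/M ≈ 0.225 d⁻¹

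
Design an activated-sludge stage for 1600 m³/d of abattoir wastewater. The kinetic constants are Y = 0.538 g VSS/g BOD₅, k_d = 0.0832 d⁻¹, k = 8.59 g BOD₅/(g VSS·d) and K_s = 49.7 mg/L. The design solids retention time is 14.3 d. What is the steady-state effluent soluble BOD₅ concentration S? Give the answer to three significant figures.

S ≈ 1.70 mg/L

From the Monod/SRT balance for a CMAS, S = K_s·(1+k_d θ_c)/[θ_c·(Y k − k_d) − 1] = 49.7 × (1 + 0.0832 × 14.3) / [14.3 × (0.538 × 8.59 − 0.0832) − 1] = 108.8 / 63.90 = 1.703 mg/L.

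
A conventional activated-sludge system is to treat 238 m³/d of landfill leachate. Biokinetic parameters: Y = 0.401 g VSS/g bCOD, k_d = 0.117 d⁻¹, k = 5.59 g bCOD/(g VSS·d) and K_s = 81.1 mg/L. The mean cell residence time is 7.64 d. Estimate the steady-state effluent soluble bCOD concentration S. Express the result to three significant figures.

Effluent substrate depends only on kinetics and SRT: S = K_s(1 + k_d θ_c) / [θ_c(Yk − k_d) − 1] = 81.1 × (1 + 0.117 × 7.64) / [7.64 × (0.401 × 5.59 − 0.117) − 1] = 153.6 / 15.23 = 10.08 mg/L.

S ≈ 10.1 mg/L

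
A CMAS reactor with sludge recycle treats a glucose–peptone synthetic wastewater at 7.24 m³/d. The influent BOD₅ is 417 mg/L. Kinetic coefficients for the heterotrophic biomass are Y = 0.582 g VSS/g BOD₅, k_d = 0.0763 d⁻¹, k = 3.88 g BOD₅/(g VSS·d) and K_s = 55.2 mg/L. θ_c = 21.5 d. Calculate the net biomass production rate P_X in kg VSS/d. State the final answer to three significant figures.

P_X ≈ 0.660 kg VSS/d

From the Monod/SRT balance for a CMAS, S = K_s·(1+k_d θ_c)/[θ_c·(Y k − k_d) − 1] = 55.2 × (1 + 0.0763 × 21.5) / [21.5 × (0.582 × 3.88 − 0.0763) − 1] = 145.8 / 45.91 = 3.175 mg/L.
Y_obs = Y / (1 + k_d θ_c) = 0.582 / (1 + 0.0763 × 21.5) = 0.582 / 2.640 = 0.2204.
Q·(S₀ − S) = 7.24 × (417 − 3.17) × 10⁻³ = 2.996 kg/d removed.
P_X = Y_obs · Q(S₀ − S) = 0.2204 × 2.996 = 0.6604 kg VSS/d.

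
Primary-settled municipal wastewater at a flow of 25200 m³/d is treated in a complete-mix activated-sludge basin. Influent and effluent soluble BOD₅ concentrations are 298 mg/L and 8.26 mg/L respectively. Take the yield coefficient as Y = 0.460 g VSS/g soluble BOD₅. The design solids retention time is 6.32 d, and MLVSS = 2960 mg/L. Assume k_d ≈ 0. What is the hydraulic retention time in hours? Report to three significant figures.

Biomass mass balance (decay neglected): V·X = Y·Q·(S₀ − S)·θ_c, so V = 0.460 × 25200 × (298 − 8.26) × 6.32 / 2960 = 7171 m³.
τ = V/Q = 7171/25200 = 0.2846 d, or 6.830 h.

τ ≈ 6.83 h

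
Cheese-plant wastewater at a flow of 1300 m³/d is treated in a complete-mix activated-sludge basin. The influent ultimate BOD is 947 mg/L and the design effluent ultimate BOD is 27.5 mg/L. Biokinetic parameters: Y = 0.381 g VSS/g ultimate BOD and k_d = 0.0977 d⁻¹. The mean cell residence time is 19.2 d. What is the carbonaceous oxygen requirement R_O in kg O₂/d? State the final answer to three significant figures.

R_O ≈ 970 kg O₂/d

Observed yield with endogenous decay: Y_obs = Y / (1 + k_d·θ_c) = 0.381 / (1 + 0.0977 × 19.2) = 0.381 / 2.876 = 0.1325 g VSS/g ultimate BOD.
Q·(S₀ − S) = 1300 × (947 − 27.5) × 10⁻³ = 1195 kg/d removed.
Net sludge production P_X = 0.1325 × 1195 = 158.4 kg VSS/d.
R_O = Q·ΔS − 1.42 P_X = 1195 − 224.9 = 970.5 kg O₂/d.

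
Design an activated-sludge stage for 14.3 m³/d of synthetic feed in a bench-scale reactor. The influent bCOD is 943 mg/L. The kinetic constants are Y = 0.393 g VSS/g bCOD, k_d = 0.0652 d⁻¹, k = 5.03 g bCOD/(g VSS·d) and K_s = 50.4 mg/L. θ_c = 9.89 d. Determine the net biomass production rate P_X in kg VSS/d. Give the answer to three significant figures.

Effluent substrate depends only on kinetics and SRT: S = K_s(1 + k_d θ_c) / [θ_c(Yk − k_d) − 1] = 50.4 × (1 + 0.0652 × 9.89) / [9.89 × (0.393 × 5.03 − 0.0652) − 1] = 82.90 / 17.91 = 4.630 mg/L.
Observed yield with endogenous decay: Y_obs = Y / (1 + k_d·θ_c) = 0.393 / (1 + 0.0652 × 9.89) = 0.393 / 1.645 = 0.2389 g VSS/g bCOD.
Mass of bCOD removed per day: Q(S₀ − S) = 14.3 × 938.4 g/m³ = 13.42 kg/d.
Net biomass production P_X = Y_obs × Q·(S₀ − S) = 0.2389 × 13.42 = 3.206 kg VSS/d.

P_X ≈ 3.21 kg VSS/d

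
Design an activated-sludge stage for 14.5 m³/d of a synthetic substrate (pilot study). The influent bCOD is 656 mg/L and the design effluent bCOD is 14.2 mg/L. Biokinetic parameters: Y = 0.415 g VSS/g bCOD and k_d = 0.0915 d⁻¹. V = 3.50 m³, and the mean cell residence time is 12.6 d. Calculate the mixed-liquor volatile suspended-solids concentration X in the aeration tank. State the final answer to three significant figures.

From V·X·(1 + k_d·θ_c) = Y·Q·(S₀ − S)·θ_c: X = 0.415 × 14.5 × (656 − 14.2) × 12.6 / [3.50 × (1 + 0.0915 × 12.6)] = 6458 mg/L.

X ≈ 6460 mg/L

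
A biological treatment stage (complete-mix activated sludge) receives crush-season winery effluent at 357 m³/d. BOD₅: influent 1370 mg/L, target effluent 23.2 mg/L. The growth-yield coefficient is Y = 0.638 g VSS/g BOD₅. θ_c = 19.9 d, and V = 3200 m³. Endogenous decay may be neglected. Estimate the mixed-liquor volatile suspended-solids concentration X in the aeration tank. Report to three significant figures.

X ≈ 1910 mg/L

X = Y·Q·ΔS·θ_c / V = 0.638 × 357 × (1370 − 23.2) × 19.9 / 3200 = 1908 mg/L.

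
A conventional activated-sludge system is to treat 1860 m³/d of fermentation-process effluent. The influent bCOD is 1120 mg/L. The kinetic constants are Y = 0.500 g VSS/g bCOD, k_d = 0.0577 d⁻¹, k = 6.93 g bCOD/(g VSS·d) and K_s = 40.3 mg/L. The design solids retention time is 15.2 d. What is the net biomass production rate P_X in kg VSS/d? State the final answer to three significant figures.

P_X ≈ 554 kg VSS/d

Effluent substrate depends only on kinetics and SRT: S = K_s(1 + k_d θ_c) / [θ_c(Yk − k_d) − 1] = 40.3 × (1 + 0.0577 × 15.2) / [15.2 × (0.500 × 6.93 − 0.0577) − 1] = 75.64 / 50.79 = 1.489 mg/L.
Observed yield with endogenous decay: Y_obs = Y / (1 + k_d·θ_c) = 0.500 / (1 + 0.0577 × 15.2) = 0.500 / 1.877 = 0.2664 g VSS/g bCOD.
Q·(S₀ − S) = 1860 × (1120 − 1.49) × 10⁻³ = 2080 kg/d removed.
Net biomass production P_X = Y_obs × Q·(S₀ − S) = 0.2664 × 2080 = 554.2 kg VSS/d.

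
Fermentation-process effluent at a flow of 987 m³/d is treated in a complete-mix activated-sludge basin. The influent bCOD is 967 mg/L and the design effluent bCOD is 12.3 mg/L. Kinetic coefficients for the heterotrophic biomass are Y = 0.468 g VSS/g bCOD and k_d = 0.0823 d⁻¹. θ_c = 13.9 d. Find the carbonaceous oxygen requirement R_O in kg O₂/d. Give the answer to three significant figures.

R_O ≈ 650 kg O₂/d

Correct the yield for decay: Y_obs = Y/(1 + k_d θ_c) = 0.468 / (1 + 0.0823 × 13.9) = 0.468 / 2.144 = 0.2183.
Substrate removed = Q·(S₀ − S) = 987 m³/d × (967 − 12.3) g/m³ = 9.42×10^5 g/d = 942.3 kg/d.
Biomass synthesised: P_X = Y_obs × 942.3 = 205.7 kg VSS/d.
Carbonaceous O₂ demand = substrate oxidised − cell-mass equivalent = 942.3 − 1.42 × 205.7 = 650.2 kg O₂/d.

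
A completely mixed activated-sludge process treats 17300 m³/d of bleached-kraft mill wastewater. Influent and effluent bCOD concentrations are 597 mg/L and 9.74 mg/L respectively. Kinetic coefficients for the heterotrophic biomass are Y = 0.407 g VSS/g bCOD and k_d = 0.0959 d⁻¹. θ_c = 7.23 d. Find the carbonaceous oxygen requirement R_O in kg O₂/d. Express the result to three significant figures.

R_O ≈ 6690 kg O₂/d

The observed yield is Y_obs = Y/(1 + k_d·θ_c) = 0.407 / (1 + 0.0959 × 7.23) = 0.407 / 1.693 = 0.2404 g VSS per g bCOD removed.
Mass of bCOD removed per day: Q(S₀ − S) = 17300 × 587.3 g/m³ = 10160 kg/d.
Biomass synthesised: P_X = Y_obs × 10160 = 2442 kg VSS/d.
R_O = Q·(S₀ − S) − 1.42·P_X = 10160 − 1.42 × 2442 = 6692 kg O₂/d.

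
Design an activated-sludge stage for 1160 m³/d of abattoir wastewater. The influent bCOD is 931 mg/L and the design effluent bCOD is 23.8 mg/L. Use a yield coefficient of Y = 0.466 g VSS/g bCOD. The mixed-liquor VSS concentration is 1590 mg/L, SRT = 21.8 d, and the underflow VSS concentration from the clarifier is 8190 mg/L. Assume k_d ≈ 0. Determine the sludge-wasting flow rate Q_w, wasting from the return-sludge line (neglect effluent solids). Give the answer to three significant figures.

With k_d = 0 the design equation reduces to V = Y Q (S₀−S) θ_c / X = 0.466 × 1160 × (931 − 23.8) × 21.8 / 1590 = 6724 m³.
Q_w = (V·X)/(θ_c X_r) = 6724 × 1590 / (21.8 × 8190) = 59.88 m³/d.

Q_w ≈ 59.9 m³/d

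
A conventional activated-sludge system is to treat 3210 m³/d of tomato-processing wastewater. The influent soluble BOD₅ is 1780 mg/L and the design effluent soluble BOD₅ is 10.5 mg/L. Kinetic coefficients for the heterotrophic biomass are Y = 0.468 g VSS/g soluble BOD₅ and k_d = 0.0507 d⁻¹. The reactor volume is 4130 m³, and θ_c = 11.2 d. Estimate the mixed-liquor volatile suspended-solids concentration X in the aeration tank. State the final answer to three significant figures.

X ≈ 4600 mg/L

X = Y·Q·ΔS·θ_c / [V·(1 + k_d θ_c)] = 0.468 × 3210 × (1780 − 10.5) × 11.2 / [4130 × (1 + 0.0507 × 11.2)] = 4598 mg/L.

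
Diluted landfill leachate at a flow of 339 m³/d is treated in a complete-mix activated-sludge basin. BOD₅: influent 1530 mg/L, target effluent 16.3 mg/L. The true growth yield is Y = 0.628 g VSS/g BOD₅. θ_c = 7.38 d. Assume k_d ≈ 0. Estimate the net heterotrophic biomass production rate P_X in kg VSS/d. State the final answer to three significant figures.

P_X ≈ 322 kg VSS/d

Since k_d ≈ 0, Y_obs = Y = 0.628 g VSS/g BOD₅.
Q·(S₀ − S) = 339 × (1530 − 16.3) × 10⁻³ = 513.1 kg/d removed.
Biomass produced: P_X = Y_obs·Q·ΔS = 0.6280 × 513.1 ≈ 322.3 kg VSS/d.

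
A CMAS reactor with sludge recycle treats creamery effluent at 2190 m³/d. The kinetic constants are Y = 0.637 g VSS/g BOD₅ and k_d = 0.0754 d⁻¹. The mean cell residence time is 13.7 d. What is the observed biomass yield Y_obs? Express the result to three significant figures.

Observed yield with endogenous decay: Y_obs = Y / (1 + k_d·θ_c) = 0.637 / (1 + 0.0754 × 13.7) = 0.637 / 2.033 = 0.3133 g VSS/g BOD₅.

Y_obs ≈ 0.313 g VSS/g BOD₅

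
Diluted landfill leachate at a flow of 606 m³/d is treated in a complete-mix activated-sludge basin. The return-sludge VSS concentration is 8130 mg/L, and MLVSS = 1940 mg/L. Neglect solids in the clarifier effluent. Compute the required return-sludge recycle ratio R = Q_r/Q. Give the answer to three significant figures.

Solids balance on the clarifier gives (1+R)X = R·X_r, so R = X/(X_r − X) = 1940 / (8130 − 1940) = 0.3134.

R ≈ 0.313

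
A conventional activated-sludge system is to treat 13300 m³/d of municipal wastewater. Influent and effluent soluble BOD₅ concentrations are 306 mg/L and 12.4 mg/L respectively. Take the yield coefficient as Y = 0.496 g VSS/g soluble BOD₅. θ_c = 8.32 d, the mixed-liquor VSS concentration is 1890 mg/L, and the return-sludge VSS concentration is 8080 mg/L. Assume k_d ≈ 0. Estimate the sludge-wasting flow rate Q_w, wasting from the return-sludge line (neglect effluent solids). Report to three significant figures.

Q_w ≈ 240 m³/d

Biomass mass balance (decay neglected): V·X = Y·Q·(S₀ − S)·θ_c, so V = 0.496 × 13300 × (306 − 12.4) × 8.32 / 1890 = 8526 m³.
Q_w = (V·X)/(θ_c X_r) = 8526 × 1890 / (8.32 × 8080) = 239.7 m³/d.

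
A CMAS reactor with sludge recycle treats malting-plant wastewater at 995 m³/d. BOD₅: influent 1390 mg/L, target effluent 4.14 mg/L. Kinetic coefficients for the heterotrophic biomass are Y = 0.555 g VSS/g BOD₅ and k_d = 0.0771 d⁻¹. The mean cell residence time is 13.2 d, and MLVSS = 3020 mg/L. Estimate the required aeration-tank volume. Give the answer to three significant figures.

V ≈ 1660 m³

Steady-state biomass mass balance: V·X·(1 + k_d·θ_c) = Y·Q·(S₀ − S)·θ_c, so V = 0.555 × 995 × (1390 − 4.14) × 13.2 / [3020 × (1 + 0.0771 × 13.2)] = 1.01×10^7 / 6094 = 1658 m³.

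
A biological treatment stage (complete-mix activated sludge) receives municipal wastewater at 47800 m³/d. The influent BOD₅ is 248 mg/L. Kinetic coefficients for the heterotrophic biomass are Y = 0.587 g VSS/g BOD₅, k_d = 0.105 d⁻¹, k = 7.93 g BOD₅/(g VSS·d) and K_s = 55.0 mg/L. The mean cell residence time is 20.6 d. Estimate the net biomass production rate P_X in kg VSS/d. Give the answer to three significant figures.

P_X ≈ 2180 kg VSS/d

From the Monod/SRT balance for a CMAS, S = K_s·(1+k_d θ_c)/[θ_c·(Y k − k_d) − 1] = 55.0 × (1 + 0.105 × 20.6) / [20.6 × (0.587 × 7.93 − 0.105) − 1] = 174.0 / 92.73 = 1.876 mg/L.
Y_obs = Y / (1 + k_d θ_c) = 0.587 / (1 + 0.105 × 20.6) = 0.587 / 3.163 = 0.1856.
Substrate removed = Q·(S₀ − S) = 47800 m³/d × (248 − 1.88) g/m³ = 1.18×10^7 g/d = 11765 kg/d.
Net biomass production P_X = Y_obs × Q·(S₀ − S) = 0.1856 × 11765 = 2183 kg VSS/d.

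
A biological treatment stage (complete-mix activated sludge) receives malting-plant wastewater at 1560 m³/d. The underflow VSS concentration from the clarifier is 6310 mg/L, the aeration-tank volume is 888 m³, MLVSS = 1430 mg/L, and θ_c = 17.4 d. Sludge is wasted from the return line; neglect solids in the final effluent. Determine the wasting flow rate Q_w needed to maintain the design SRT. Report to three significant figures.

Q_w ≈ 11.6 m³/d

Wasting from the return line (neglecting effluent solids): Q_w = V·X / (θ_c·X_r) = 888.0 × 1430 / (17.4 × 6310) = 11.57 m³/d.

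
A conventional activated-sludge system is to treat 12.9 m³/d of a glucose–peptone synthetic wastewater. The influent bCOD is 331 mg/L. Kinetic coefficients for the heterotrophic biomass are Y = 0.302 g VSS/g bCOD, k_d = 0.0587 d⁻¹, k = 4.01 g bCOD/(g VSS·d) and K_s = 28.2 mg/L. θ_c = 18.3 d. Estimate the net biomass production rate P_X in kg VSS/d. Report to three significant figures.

P_X ≈ 0.616 kg VSS/d

Effluent substrate depends only on kinetics and SRT: S = K_s(1 + k_d θ_c) / [θ_c(Yk − k_d) − 1] = 28.2 × (1 + 0.0587 × 18.3) / [18.3 × (0.302 × 4.01 − 0.0587) − 1] = 58.49 / 20.09 = 2.912 mg/L.
Correct the yield for decay: Y_obs = Y/(1 + k_d θ_c) = 0.302 / (1 + 0.0587 × 18.3) = 0.302 / 2.074 = 0.1456.
Q·(S₀ − S) = 12.9 × (331 − 2.91) × 10⁻³ = 4.232 kg/d removed.
Biomass produced: P_X = Y_obs·Q·ΔS = 0.1456 × 4.232 ≈ 0.6162 kg VSS/d.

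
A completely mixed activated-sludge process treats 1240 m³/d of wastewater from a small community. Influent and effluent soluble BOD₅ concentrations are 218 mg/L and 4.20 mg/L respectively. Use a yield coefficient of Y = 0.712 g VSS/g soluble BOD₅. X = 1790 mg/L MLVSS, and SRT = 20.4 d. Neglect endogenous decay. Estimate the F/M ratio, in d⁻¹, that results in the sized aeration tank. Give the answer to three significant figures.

With k_d = 0 the design equation reduces to V = Y Q (S₀−S) θ_c / X = 0.712 × 1240 × (218 − 4.20) × 20.4 / 1790 = 2151 m³.
Food-to-microorganism ratio F/M = Q S₀ / (V X) = 1240 × 218 / (2151 × 1790) = 0.07020 d⁻¹.

F/M ≈ 0.0702 d⁻¹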